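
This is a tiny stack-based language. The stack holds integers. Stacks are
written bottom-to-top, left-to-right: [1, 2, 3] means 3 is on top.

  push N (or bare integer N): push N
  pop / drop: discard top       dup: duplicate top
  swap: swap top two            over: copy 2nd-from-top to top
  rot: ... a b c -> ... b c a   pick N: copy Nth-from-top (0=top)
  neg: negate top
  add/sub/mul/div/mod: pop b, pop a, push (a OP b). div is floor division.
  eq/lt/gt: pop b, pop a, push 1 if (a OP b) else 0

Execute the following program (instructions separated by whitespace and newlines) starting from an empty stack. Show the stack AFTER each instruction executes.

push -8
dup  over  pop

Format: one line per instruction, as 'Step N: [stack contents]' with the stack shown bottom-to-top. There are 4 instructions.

Step 1: [-8]
Step 2: [-8, -8]
Step 3: [-8, -8, -8]
Step 4: [-8, -8]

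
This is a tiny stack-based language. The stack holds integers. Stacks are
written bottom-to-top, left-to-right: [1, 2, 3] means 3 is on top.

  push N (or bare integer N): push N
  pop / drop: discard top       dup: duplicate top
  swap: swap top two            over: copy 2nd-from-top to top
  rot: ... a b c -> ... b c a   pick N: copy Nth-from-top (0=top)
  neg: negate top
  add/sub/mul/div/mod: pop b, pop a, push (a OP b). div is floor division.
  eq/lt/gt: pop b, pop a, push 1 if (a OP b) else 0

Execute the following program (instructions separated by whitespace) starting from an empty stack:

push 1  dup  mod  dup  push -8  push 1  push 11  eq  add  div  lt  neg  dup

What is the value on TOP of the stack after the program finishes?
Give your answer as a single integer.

Answer: 0

Derivation:
After 'push 1': [1]
After 'dup': [1, 1]
After 'mod': [0]
After 'dup': [0, 0]
After 'push -8': [0, 0, -8]
After 'push 1': [0, 0, -8, 1]
After 'push 11': [0, 0, -8, 1, 11]
After 'eq': [0, 0, -8, 0]
After 'add': [0, 0, -8]
After 'div': [0, 0]
After 'lt': [0]
After 'neg': [0]
After 'dup': [0, 0]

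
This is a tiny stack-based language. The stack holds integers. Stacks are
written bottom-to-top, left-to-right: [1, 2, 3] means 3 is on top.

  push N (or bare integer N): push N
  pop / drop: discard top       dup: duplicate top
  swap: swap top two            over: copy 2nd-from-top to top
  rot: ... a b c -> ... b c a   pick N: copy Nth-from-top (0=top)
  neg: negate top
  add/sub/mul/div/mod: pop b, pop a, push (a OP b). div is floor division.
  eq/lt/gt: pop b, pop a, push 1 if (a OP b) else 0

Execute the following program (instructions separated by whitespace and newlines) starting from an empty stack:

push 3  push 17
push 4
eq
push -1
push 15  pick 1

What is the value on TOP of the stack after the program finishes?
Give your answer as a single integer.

After 'push 3': [3]
After 'push 17': [3, 17]
After 'push 4': [3, 17, 4]
After 'eq': [3, 0]
After 'push -1': [3, 0, -1]
After 'push 15': [3, 0, -1, 15]
After 'pick 1': [3, 0, -1, 15, -1]

Answer: -1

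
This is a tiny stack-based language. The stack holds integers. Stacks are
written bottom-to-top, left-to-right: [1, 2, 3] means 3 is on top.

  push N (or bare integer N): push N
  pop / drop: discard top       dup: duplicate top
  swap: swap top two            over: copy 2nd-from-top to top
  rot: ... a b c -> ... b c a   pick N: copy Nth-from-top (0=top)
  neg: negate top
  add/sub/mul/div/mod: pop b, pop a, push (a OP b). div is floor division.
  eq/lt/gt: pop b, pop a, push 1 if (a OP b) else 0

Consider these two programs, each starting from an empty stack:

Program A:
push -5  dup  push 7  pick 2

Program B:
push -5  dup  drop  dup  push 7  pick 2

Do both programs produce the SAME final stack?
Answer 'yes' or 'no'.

Answer: yes

Derivation:
Program A trace:
  After 'push -5': [-5]
  After 'dup': [-5, -5]
  After 'push 7': [-5, -5, 7]
  After 'pick 2': [-5, -5, 7, -5]
Program A final stack: [-5, -5, 7, -5]

Program B trace:
  After 'push -5': [-5]
  After 'dup': [-5, -5]
  After 'drop': [-5]
  After 'dup': [-5, -5]
  After 'push 7': [-5, -5, 7]
  After 'pick 2': [-5, -5, 7, -5]
Program B final stack: [-5, -5, 7, -5]
Same: yes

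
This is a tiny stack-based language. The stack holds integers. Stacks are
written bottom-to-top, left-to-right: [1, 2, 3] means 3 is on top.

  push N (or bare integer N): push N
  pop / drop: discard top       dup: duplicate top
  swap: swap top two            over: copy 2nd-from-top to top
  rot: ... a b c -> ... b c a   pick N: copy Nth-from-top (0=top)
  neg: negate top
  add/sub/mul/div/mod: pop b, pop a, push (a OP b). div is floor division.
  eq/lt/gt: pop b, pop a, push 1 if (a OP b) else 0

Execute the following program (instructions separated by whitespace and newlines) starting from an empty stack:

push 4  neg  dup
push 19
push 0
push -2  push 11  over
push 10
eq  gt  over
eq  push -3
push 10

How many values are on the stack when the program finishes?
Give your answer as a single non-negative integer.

After 'push 4': stack = [4] (depth 1)
After 'neg': stack = [-4] (depth 1)
After 'dup': stack = [-4, -4] (depth 2)
After 'push 19': stack = [-4, -4, 19] (depth 3)
After 'push 0': stack = [-4, -4, 19, 0] (depth 4)
After 'push -2': stack = [-4, -4, 19, 0, -2] (depth 5)
After 'push 11': stack = [-4, -4, 19, 0, -2, 11] (depth 6)
After 'over': stack = [-4, -4, 19, 0, -2, 11, -2] (depth 7)
After 'push 10': stack = [-4, -4, 19, 0, -2, 11, -2, 10] (depth 8)
After 'eq': stack = [-4, -4, 19, 0, -2, 11, 0] (depth 7)
After 'gt': stack = [-4, -4, 19, 0, -2, 1] (depth 6)
After 'over': stack = [-4, -4, 19, 0, -2, 1, -2] (depth 7)
After 'eq': stack = [-4, -4, 19, 0, -2, 0] (depth 6)
After 'push -3': stack = [-4, -4, 19, 0, -2, 0, -3] (depth 7)
After 'push 10': stack = [-4, -4, 19, 0, -2, 0, -3, 10] (depth 8)

Answer: 8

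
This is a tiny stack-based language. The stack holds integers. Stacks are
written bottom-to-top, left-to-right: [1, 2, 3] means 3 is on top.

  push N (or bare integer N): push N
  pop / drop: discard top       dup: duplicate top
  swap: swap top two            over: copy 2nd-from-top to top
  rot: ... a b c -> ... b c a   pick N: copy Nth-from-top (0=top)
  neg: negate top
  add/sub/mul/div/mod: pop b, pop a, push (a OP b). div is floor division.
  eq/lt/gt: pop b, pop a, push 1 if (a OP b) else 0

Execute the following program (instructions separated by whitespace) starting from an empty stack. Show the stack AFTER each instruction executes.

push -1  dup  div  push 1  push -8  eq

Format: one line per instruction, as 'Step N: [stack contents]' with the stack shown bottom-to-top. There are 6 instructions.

Step 1: [-1]
Step 2: [-1, -1]
Step 3: [1]
Step 4: [1, 1]
Step 5: [1, 1, -8]
Step 6: [1, 0]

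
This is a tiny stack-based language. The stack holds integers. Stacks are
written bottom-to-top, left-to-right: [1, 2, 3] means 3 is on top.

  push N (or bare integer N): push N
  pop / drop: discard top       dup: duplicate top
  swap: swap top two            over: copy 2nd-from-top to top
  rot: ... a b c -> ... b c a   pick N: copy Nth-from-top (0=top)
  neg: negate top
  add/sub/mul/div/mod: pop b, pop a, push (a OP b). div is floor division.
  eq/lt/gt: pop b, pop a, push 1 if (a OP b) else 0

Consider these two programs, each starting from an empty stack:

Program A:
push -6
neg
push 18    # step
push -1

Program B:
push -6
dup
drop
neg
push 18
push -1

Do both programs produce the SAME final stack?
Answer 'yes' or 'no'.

Program A trace:
  After 'push -6': [-6]
  After 'neg': [6]
  After 'push 18': [6, 18]
  After 'push -1': [6, 18, -1]
Program A final stack: [6, 18, -1]

Program B trace:
  After 'push -6': [-6]
  After 'dup': [-6, -6]
  After 'drop': [-6]
  After 'neg': [6]
  After 'push 18': [6, 18]
  After 'push -1': [6, 18, -1]
Program B final stack: [6, 18, -1]
Same: yes

Answer: yes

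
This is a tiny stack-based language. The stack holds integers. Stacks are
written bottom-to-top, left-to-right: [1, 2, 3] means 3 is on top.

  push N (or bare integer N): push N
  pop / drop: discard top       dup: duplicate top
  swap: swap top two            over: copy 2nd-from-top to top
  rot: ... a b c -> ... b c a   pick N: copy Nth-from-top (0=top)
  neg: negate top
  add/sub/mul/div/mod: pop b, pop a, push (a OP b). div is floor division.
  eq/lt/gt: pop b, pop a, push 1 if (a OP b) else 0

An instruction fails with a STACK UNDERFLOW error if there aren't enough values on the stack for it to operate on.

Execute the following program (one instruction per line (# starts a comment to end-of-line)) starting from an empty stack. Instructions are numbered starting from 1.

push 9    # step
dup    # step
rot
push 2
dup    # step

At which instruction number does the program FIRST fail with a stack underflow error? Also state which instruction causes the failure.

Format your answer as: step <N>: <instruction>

Answer: step 3: rot

Derivation:
Step 1 ('push 9'): stack = [9], depth = 1
Step 2 ('dup'): stack = [9, 9], depth = 2
Step 3 ('rot'): needs 3 value(s) but depth is 2 — STACK UNDERFLOW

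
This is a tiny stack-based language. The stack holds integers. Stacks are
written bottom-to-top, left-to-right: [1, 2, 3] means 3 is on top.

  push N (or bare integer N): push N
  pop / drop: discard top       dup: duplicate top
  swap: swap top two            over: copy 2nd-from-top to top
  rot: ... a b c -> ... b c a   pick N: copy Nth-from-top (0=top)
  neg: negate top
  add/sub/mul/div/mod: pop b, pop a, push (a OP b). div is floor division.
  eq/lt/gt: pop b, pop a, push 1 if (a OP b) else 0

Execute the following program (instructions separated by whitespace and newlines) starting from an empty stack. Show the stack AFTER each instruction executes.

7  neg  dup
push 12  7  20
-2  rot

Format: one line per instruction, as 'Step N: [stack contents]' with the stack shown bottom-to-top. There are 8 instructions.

Step 1: [7]
Step 2: [-7]
Step 3: [-7, -7]
Step 4: [-7, -7, 12]
Step 5: [-7, -7, 12, 7]
Step 6: [-7, -7, 12, 7, 20]
Step 7: [-7, -7, 12, 7, 20, -2]
Step 8: [-7, -7, 12, 20, -2, 7]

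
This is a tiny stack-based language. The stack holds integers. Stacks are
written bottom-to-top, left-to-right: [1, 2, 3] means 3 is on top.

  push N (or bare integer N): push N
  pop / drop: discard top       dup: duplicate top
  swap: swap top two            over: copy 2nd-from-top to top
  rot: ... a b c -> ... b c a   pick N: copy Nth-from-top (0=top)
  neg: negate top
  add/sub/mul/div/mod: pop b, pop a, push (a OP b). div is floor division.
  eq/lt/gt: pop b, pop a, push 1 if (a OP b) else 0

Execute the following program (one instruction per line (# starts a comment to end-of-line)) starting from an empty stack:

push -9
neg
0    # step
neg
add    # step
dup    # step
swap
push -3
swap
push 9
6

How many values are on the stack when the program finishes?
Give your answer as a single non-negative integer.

After 'push -9': stack = [-9] (depth 1)
After 'neg': stack = [9] (depth 1)
After 'push 0': stack = [9, 0] (depth 2)
After 'neg': stack = [9, 0] (depth 2)
After 'add': stack = [9] (depth 1)
After 'dup': stack = [9, 9] (depth 2)
After 'swap': stack = [9, 9] (depth 2)
After 'push -3': stack = [9, 9, -3] (depth 3)
After 'swap': stack = [9, -3, 9] (depth 3)
After 'push 9': stack = [9, -3, 9, 9] (depth 4)
After 'push 6': stack = [9, -3, 9, 9, 6] (depth 5)

Answer: 5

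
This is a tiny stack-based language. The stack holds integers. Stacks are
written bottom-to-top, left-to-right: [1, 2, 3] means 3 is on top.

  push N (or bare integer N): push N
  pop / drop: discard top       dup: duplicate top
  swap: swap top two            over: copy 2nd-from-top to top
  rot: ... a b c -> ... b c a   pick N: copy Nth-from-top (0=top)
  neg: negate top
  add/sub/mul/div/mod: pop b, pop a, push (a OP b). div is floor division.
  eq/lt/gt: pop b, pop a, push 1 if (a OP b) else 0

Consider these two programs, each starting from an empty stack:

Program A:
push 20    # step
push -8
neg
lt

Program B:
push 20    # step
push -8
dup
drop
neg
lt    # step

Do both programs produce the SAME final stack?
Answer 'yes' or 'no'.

Answer: yes

Derivation:
Program A trace:
  After 'push 20': [20]
  After 'push -8': [20, -8]
  After 'neg': [20, 8]
  After 'lt': [0]
Program A final stack: [0]

Program B trace:
  After 'push 20': [20]
  After 'push -8': [20, -8]
  After 'dup': [20, -8, -8]
  After 'drop': [20, -8]
  After 'neg': [20, 8]
  After 'lt': [0]
Program B final stack: [0]
Same: yes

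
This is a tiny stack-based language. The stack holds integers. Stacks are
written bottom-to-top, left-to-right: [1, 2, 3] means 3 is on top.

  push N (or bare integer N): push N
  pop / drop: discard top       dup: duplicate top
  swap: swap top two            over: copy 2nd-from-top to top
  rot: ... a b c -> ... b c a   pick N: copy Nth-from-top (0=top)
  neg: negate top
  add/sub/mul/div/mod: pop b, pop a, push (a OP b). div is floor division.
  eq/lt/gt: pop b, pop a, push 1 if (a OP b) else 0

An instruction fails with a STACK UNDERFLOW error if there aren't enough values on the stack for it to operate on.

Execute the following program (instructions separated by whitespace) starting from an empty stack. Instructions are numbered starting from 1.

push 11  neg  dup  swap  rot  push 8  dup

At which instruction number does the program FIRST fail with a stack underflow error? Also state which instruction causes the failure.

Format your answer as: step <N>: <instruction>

Answer: step 5: rot

Derivation:
Step 1 ('push 11'): stack = [11], depth = 1
Step 2 ('neg'): stack = [-11], depth = 1
Step 3 ('dup'): stack = [-11, -11], depth = 2
Step 4 ('swap'): stack = [-11, -11], depth = 2
Step 5 ('rot'): needs 3 value(s) but depth is 2 — STACK UNDERFLOW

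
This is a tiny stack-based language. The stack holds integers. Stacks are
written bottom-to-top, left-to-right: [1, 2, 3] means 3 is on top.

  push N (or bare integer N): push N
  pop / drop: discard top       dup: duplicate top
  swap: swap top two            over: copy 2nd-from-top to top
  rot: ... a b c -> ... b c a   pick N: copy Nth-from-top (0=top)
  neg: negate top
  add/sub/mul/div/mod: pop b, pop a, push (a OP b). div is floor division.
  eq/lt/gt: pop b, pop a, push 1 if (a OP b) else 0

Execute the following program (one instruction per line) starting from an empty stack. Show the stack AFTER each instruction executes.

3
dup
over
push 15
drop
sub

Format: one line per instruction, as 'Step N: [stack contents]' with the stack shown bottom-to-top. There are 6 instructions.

Step 1: [3]
Step 2: [3, 3]
Step 3: [3, 3, 3]
Step 4: [3, 3, 3, 15]
Step 5: [3, 3, 3]
Step 6: [3, 0]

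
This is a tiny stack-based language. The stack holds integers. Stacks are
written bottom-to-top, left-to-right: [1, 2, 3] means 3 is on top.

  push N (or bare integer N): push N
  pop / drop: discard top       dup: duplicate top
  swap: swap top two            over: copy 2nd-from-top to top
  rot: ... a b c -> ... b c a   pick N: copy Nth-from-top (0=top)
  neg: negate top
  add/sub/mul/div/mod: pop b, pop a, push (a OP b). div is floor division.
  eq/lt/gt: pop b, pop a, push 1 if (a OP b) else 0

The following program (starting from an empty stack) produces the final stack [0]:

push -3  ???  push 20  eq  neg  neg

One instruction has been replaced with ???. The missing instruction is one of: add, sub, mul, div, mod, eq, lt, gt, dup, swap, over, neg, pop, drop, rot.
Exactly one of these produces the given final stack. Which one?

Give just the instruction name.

Stack before ???: [-3]
Stack after ???:  [3]
The instruction that transforms [-3] -> [3] is: neg

Answer: neg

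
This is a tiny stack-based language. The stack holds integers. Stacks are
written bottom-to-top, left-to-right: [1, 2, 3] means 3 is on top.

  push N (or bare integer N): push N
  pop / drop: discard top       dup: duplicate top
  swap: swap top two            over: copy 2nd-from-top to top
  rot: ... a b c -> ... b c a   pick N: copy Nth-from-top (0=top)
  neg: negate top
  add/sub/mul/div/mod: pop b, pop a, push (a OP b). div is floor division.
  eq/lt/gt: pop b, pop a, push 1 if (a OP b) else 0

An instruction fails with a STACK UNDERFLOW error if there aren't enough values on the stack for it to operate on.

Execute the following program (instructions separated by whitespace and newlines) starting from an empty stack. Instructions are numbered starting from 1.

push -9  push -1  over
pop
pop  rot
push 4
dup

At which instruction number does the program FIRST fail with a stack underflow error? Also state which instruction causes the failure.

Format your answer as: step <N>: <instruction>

Step 1 ('push -9'): stack = [-9], depth = 1
Step 2 ('push -1'): stack = [-9, -1], depth = 2
Step 3 ('over'): stack = [-9, -1, -9], depth = 3
Step 4 ('pop'): stack = [-9, -1], depth = 2
Step 5 ('pop'): stack = [-9], depth = 1
Step 6 ('rot'): needs 3 value(s) but depth is 1 — STACK UNDERFLOW

Answer: step 6: rot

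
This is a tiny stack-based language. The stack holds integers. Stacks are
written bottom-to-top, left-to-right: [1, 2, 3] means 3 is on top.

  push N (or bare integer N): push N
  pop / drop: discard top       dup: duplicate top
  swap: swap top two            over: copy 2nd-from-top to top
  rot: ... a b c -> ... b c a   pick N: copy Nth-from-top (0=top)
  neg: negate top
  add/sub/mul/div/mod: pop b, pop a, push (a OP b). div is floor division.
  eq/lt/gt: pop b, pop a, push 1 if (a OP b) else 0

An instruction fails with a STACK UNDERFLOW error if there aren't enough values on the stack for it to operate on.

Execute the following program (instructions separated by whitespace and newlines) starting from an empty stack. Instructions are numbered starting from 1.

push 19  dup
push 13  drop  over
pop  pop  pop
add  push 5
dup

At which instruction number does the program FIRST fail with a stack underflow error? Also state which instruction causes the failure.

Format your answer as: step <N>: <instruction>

Step 1 ('push 19'): stack = [19], depth = 1
Step 2 ('dup'): stack = [19, 19], depth = 2
Step 3 ('push 13'): stack = [19, 19, 13], depth = 3
Step 4 ('drop'): stack = [19, 19], depth = 2
Step 5 ('over'): stack = [19, 19, 19], depth = 3
Step 6 ('pop'): stack = [19, 19], depth = 2
Step 7 ('pop'): stack = [19], depth = 1
Step 8 ('pop'): stack = [], depth = 0
Step 9 ('add'): needs 2 value(s) but depth is 0 — STACK UNDERFLOW

Answer: step 9: add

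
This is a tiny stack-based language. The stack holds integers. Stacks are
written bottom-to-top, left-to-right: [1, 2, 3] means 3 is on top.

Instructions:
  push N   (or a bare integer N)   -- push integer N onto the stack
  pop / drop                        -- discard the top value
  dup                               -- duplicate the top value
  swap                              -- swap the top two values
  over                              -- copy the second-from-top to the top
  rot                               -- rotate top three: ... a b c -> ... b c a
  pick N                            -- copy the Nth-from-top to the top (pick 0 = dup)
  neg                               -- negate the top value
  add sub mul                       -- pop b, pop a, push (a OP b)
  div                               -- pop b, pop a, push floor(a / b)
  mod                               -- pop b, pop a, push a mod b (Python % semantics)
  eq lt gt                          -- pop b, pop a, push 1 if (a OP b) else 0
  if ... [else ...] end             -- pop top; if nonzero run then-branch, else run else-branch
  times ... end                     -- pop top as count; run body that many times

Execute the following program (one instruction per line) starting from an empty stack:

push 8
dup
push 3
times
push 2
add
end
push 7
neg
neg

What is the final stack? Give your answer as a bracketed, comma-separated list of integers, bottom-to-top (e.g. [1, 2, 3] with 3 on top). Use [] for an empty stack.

Answer: [8, 14, 7]

Derivation:
After 'push 8': [8]
After 'dup': [8, 8]
After 'push 3': [8, 8, 3]
After 'times': [8, 8]
After 'push 2': [8, 8, 2]
After 'add': [8, 10]
After 'push 2': [8, 10, 2]
After 'add': [8, 12]
After 'push 2': [8, 12, 2]
After 'add': [8, 14]
After 'push 7': [8, 14, 7]
After 'neg': [8, 14, -7]
After 'neg': [8, 14, 7]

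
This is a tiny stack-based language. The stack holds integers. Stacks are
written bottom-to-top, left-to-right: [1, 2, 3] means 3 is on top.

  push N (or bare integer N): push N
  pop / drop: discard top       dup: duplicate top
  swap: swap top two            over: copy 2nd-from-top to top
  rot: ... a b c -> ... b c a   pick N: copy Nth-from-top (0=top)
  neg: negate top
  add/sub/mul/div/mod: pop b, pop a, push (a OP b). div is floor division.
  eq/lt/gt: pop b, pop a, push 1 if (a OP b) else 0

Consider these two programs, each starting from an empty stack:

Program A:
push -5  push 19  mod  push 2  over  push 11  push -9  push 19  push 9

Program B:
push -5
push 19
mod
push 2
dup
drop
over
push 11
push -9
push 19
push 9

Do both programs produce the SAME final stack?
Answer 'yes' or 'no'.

Answer: yes

Derivation:
Program A trace:
  After 'push -5': [-5]
  After 'push 19': [-5, 19]
  After 'mod': [14]
  After 'push 2': [14, 2]
  After 'over': [14, 2, 14]
  After 'push 11': [14, 2, 14, 11]
  After 'push -9': [14, 2, 14, 11, -9]
  After 'push 19': [14, 2, 14, 11, -9, 19]
  After 'push 9': [14, 2, 14, 11, -9, 19, 9]
Program A final stack: [14, 2, 14, 11, -9, 19, 9]

Program B trace:
  After 'push -5': [-5]
  After 'push 19': [-5, 19]
  After 'mod': [14]
  After 'push 2': [14, 2]
  After 'dup': [14, 2, 2]
  After 'drop': [14, 2]
  After 'over': [14, 2, 14]
  After 'push 11': [14, 2, 14, 11]
  After 'push -9': [14, 2, 14, 11, -9]
  After 'push 19': [14, 2, 14, 11, -9, 19]
  After 'push 9': [14, 2, 14, 11, -9, 19, 9]
Program B final stack: [14, 2, 14, 11, -9, 19, 9]
Same: yes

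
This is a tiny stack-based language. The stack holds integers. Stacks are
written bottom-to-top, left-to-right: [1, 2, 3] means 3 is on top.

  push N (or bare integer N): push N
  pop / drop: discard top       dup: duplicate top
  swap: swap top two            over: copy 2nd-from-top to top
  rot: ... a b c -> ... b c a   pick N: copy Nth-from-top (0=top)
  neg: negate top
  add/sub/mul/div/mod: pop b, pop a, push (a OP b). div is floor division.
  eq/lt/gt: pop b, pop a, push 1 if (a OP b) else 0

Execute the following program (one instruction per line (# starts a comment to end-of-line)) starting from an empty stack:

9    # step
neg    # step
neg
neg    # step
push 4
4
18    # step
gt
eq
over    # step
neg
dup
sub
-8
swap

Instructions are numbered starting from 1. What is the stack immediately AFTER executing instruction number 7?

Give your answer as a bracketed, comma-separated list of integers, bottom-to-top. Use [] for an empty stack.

Step 1 ('9'): [9]
Step 2 ('neg'): [-9]
Step 3 ('neg'): [9]
Step 4 ('neg'): [-9]
Step 5 ('push 4'): [-9, 4]
Step 6 ('4'): [-9, 4, 4]
Step 7 ('18'): [-9, 4, 4, 18]

Answer: [-9, 4, 4, 18]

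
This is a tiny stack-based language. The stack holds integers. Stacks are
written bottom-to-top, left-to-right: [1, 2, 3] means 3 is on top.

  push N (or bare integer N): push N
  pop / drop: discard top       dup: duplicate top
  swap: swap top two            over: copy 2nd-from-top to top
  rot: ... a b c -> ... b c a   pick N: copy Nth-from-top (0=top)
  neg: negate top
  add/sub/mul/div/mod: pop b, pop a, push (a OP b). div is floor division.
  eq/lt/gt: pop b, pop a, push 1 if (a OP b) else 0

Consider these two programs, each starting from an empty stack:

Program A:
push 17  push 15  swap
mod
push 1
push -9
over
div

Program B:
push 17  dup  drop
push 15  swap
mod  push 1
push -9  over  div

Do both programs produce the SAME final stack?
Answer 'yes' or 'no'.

Program A trace:
  After 'push 17': [17]
  After 'push 15': [17, 15]
  After 'swap': [15, 17]
  After 'mod': [15]
  After 'push 1': [15, 1]
  After 'push -9': [15, 1, -9]
  After 'over': [15, 1, -9, 1]
  After 'div': [15, 1, -9]
Program A final stack: [15, 1, -9]

Program B trace:
  After 'push 17': [17]
  After 'dup': [17, 17]
  After 'drop': [17]
  After 'push 15': [17, 15]
  After 'swap': [15, 17]
  After 'mod': [15]
  After 'push 1': [15, 1]
  After 'push -9': [15, 1, -9]
  After 'over': [15, 1, -9, 1]
  After 'div': [15, 1, -9]
Program B final stack: [15, 1, -9]
Same: yes

Answer: yes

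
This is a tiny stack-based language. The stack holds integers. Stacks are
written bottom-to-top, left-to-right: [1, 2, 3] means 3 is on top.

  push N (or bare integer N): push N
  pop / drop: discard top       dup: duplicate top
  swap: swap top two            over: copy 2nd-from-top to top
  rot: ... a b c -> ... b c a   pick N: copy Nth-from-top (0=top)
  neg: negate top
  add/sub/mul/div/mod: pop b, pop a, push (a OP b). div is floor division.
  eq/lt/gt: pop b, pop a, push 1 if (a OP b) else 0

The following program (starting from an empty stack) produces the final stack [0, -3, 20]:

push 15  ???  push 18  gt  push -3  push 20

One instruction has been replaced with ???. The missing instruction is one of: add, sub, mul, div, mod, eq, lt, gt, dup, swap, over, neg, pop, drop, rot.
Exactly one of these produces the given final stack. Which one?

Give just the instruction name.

Answer: neg

Derivation:
Stack before ???: [15]
Stack after ???:  [-15]
The instruction that transforms [15] -> [-15] is: neg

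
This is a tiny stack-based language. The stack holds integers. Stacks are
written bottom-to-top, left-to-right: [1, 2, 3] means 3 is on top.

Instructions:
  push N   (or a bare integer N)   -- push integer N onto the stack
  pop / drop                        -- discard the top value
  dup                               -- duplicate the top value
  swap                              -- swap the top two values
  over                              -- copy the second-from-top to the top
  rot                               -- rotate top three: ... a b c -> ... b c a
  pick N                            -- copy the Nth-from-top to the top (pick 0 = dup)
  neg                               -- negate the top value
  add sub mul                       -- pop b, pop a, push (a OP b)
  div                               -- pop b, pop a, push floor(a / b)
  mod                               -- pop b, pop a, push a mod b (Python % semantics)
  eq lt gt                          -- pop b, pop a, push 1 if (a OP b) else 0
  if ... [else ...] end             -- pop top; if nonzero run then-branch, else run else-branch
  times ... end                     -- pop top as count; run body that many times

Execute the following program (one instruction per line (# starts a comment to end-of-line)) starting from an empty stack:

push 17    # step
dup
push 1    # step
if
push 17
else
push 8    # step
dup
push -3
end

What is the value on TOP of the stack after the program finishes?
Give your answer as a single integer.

Answer: 17

Derivation:
After 'push 17': [17]
After 'dup': [17, 17]
After 'push 1': [17, 17, 1]
After 'if': [17, 17]
After 'push 17': [17, 17, 17]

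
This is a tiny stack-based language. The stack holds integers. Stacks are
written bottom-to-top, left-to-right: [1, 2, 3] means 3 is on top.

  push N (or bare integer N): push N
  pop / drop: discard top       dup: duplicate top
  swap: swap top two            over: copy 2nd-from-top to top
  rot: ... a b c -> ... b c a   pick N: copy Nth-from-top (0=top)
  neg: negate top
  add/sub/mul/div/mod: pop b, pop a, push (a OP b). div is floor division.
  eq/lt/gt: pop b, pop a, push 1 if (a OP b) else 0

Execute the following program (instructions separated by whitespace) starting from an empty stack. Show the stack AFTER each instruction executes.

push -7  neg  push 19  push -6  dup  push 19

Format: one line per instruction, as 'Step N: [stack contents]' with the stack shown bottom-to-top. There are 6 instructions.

Step 1: [-7]
Step 2: [7]
Step 3: [7, 19]
Step 4: [7, 19, -6]
Step 5: [7, 19, -6, -6]
Step 6: [7, 19, -6, -6, 19]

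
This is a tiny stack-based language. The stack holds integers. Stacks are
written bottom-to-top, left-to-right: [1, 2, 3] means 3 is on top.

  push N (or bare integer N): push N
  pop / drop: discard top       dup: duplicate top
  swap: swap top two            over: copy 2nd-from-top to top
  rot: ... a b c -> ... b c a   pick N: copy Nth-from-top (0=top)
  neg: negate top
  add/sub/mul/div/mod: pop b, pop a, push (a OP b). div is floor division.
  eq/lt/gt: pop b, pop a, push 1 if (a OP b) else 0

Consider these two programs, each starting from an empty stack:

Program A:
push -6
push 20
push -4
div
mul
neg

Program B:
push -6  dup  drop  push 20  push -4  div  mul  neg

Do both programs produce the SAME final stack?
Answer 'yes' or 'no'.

Program A trace:
  After 'push -6': [-6]
  After 'push 20': [-6, 20]
  After 'push -4': [-6, 20, -4]
  After 'div': [-6, -5]
  After 'mul': [30]
  After 'neg': [-30]
Program A final stack: [-30]

Program B trace:
  After 'push -6': [-6]
  After 'dup': [-6, -6]
  After 'drop': [-6]
  After 'push 20': [-6, 20]
  After 'push -4': [-6, 20, -4]
  After 'div': [-6, -5]
  After 'mul': [30]
  After 'neg': [-30]
Program B final stack: [-30]
Same: yes

Answer: yes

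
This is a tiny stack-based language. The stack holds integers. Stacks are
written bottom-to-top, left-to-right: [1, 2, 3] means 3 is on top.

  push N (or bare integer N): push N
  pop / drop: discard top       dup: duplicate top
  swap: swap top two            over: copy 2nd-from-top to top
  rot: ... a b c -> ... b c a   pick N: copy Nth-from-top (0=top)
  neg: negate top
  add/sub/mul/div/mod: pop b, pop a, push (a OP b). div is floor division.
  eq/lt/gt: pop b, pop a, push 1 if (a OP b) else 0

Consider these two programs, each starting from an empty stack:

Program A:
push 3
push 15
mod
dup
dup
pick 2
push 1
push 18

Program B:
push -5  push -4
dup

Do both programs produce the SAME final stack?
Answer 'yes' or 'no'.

Answer: no

Derivation:
Program A trace:
  After 'push 3': [3]
  After 'push 15': [3, 15]
  After 'mod': [3]
  After 'dup': [3, 3]
  After 'dup': [3, 3, 3]
  After 'pick 2': [3, 3, 3, 3]
  After 'push 1': [3, 3, 3, 3, 1]
  After 'push 18': [3, 3, 3, 3, 1, 18]
Program A final stack: [3, 3, 3, 3, 1, 18]

Program B trace:
  After 'push -5': [-5]
  After 'push -4': [-5, -4]
  After 'dup': [-5, -4, -4]
Program B final stack: [-5, -4, -4]
Same: no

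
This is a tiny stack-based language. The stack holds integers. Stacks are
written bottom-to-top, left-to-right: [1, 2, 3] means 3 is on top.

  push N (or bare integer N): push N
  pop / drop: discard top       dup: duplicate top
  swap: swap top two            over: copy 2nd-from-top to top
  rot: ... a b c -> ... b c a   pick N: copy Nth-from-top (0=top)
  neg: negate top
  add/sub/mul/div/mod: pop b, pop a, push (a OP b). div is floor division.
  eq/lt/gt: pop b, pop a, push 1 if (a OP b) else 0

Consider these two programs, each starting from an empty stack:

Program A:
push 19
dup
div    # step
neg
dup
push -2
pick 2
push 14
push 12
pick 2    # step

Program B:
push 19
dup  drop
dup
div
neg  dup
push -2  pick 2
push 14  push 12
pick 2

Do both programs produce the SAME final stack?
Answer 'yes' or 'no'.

Answer: yes

Derivation:
Program A trace:
  After 'push 19': [19]
  After 'dup': [19, 19]
  After 'div': [1]
  After 'neg': [-1]
  After 'dup': [-1, -1]
  After 'push -2': [-1, -1, -2]
  After 'pick 2': [-1, -1, -2, -1]
  After 'push 14': [-1, -1, -2, -1, 14]
  After 'push 12': [-1, -1, -2, -1, 14, 12]
  After 'pick 2': [-1, -1, -2, -1, 14, 12, -1]
Program A final stack: [-1, -1, -2, -1, 14, 12, -1]

Program B trace:
  After 'push 19': [19]
  After 'dup': [19, 19]
  After 'drop': [19]
  After 'dup': [19, 19]
  After 'div': [1]
  After 'neg': [-1]
  After 'dup': [-1, -1]
  After 'push -2': [-1, -1, -2]
  After 'pick 2': [-1, -1, -2, -1]
  After 'push 14': [-1, -1, -2, -1, 14]
  After 'push 12': [-1, -1, -2, -1, 14, 12]
  After 'pick 2': [-1, -1, -2, -1, 14, 12, -1]
Program B final stack: [-1, -1, -2, -1, 14, 12, -1]
Same: yes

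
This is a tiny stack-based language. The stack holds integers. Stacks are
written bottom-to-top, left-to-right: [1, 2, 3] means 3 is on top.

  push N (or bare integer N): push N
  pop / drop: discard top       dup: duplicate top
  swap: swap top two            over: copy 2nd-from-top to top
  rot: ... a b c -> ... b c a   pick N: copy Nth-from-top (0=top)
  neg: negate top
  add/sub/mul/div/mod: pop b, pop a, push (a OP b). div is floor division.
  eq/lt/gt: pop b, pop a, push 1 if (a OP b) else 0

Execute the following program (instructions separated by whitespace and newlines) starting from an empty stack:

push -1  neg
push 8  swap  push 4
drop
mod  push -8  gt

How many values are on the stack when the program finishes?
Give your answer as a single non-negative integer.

Answer: 1

Derivation:
After 'push -1': stack = [-1] (depth 1)
After 'neg': stack = [1] (depth 1)
After 'push 8': stack = [1, 8] (depth 2)
After 'swap': stack = [8, 1] (depth 2)
After 'push 4': stack = [8, 1, 4] (depth 3)
After 'drop': stack = [8, 1] (depth 2)
After 'mod': stack = [0] (depth 1)
After 'push -8': stack = [0, -8] (depth 2)
After 'gt': stack = [1] (depth 1)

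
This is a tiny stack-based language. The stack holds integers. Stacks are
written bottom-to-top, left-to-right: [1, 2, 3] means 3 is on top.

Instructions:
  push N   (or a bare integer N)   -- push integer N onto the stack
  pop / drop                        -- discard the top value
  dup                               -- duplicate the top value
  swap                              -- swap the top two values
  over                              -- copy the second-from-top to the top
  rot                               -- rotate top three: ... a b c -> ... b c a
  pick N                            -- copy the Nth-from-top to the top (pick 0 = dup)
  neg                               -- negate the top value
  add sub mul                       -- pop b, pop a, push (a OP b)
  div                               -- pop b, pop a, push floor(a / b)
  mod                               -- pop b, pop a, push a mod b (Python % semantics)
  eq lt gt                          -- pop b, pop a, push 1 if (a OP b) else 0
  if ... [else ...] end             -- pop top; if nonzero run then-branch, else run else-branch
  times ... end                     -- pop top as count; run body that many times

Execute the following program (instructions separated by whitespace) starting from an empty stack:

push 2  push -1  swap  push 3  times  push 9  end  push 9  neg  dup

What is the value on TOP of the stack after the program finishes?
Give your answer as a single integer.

After 'push 2': [2]
After 'push -1': [2, -1]
After 'swap': [-1, 2]
After 'push 3': [-1, 2, 3]
After 'times': [-1, 2]
After 'push 9': [-1, 2, 9]
After 'push 9': [-1, 2, 9, 9]
After 'push 9': [-1, 2, 9, 9, 9]
After 'push 9': [-1, 2, 9, 9, 9, 9]
After 'neg': [-1, 2, 9, 9, 9, -9]
After 'dup': [-1, 2, 9, 9, 9, -9, -9]

Answer: -9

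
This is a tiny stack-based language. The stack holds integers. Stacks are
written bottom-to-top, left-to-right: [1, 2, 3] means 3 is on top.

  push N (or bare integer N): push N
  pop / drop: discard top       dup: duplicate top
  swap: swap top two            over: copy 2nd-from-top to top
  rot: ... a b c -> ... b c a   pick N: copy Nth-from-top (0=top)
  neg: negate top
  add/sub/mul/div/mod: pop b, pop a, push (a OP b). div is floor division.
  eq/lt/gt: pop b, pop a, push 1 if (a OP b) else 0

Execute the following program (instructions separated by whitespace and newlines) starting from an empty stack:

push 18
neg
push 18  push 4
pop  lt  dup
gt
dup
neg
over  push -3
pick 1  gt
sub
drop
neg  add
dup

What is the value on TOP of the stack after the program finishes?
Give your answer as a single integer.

Answer: 0

Derivation:
After 'push 18': [18]
After 'neg': [-18]
After 'push 18': [-18, 18]
After 'push 4': [-18, 18, 4]
After 'pop': [-18, 18]
After 'lt': [1]
After 'dup': [1, 1]
After 'gt': [0]
After 'dup': [0, 0]
After 'neg': [0, 0]
After 'over': [0, 0, 0]
After 'push -3': [0, 0, 0, -3]
After 'pick 1': [0, 0, 0, -3, 0]
After 'gt': [0, 0, 0, 0]
After 'sub': [0, 0, 0]
After 'drop': [0, 0]
After 'neg': [0, 0]
After 'add': [0]
After 'dup': [0, 0]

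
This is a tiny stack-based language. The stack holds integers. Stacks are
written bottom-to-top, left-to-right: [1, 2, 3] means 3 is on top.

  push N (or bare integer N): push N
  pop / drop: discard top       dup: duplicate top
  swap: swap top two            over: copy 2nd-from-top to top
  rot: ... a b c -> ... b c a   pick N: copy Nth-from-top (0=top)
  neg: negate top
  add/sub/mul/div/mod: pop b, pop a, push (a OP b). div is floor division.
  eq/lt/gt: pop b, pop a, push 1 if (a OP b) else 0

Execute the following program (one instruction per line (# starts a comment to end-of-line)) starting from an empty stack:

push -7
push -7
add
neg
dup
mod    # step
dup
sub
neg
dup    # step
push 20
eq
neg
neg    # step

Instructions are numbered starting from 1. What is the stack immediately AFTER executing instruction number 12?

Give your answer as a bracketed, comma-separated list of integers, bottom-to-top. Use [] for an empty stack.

Step 1 ('push -7'): [-7]
Step 2 ('push -7'): [-7, -7]
Step 3 ('add'): [-14]
Step 4 ('neg'): [14]
Step 5 ('dup'): [14, 14]
Step 6 ('mod'): [0]
Step 7 ('dup'): [0, 0]
Step 8 ('sub'): [0]
Step 9 ('neg'): [0]
Step 10 ('dup'): [0, 0]
Step 11 ('push 20'): [0, 0, 20]
Step 12 ('eq'): [0, 0]

Answer: [0, 0]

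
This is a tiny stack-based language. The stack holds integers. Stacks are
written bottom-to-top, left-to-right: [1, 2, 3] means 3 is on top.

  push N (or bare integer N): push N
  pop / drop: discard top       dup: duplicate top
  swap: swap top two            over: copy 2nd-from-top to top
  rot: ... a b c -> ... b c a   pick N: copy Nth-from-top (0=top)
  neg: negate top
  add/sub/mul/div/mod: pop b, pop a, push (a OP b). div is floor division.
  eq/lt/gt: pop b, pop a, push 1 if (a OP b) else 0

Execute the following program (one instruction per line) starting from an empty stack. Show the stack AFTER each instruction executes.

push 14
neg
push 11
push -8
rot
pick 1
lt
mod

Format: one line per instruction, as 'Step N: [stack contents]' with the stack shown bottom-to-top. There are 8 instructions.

Step 1: [14]
Step 2: [-14]
Step 3: [-14, 11]
Step 4: [-14, 11, -8]
Step 5: [11, -8, -14]
Step 6: [11, -8, -14, -8]
Step 7: [11, -8, 1]
Step 8: [11, 0]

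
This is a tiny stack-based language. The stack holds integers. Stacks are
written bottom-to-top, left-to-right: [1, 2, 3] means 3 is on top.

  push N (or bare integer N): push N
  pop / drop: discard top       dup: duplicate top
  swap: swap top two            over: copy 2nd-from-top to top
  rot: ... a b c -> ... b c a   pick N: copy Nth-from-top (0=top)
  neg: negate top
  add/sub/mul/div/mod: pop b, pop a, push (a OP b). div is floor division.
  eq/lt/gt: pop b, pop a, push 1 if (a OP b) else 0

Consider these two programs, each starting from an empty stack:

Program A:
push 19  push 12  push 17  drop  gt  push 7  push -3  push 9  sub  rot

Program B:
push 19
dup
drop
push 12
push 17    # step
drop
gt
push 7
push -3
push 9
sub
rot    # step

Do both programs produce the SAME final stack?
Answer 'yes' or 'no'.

Answer: yes

Derivation:
Program A trace:
  After 'push 19': [19]
  After 'push 12': [19, 12]
  After 'push 17': [19, 12, 17]
  After 'drop': [19, 12]
  After 'gt': [1]
  After 'push 7': [1, 7]
  After 'push -3': [1, 7, -3]
  After 'push 9': [1, 7, -3, 9]
  After 'sub': [1, 7, -12]
  After 'rot': [7, -12, 1]
Program A final stack: [7, -12, 1]

Program B trace:
  After 'push 19': [19]
  After 'dup': [19, 19]
  After 'drop': [19]
  After 'push 12': [19, 12]
  After 'push 17': [19, 12, 17]
  After 'drop': [19, 12]
  After 'gt': [1]
  After 'push 7': [1, 7]
  After 'push -3': [1, 7, -3]
  After 'push 9': [1, 7, -3, 9]
  After 'sub': [1, 7, -12]
  After 'rot': [7, -12, 1]
Program B final stack: [7, -12, 1]
Same: yes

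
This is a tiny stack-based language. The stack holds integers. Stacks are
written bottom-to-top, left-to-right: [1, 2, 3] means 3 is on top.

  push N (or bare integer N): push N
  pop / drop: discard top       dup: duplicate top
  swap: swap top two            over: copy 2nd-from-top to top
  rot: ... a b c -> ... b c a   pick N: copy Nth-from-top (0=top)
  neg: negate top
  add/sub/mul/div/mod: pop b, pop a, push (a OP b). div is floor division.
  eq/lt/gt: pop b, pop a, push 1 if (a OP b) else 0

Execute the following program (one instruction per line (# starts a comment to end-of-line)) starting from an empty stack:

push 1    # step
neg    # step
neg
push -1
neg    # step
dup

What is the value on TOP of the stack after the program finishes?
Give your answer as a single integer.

After 'push 1': [1]
After 'neg': [-1]
After 'neg': [1]
After 'push -1': [1, -1]
After 'neg': [1, 1]
After 'dup': [1, 1, 1]

Answer: 1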